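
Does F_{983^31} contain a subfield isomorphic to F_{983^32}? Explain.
No: F_{983^32} is not a subfield of F_{983^31}

F_{p^m} embeds in F_{p^n} iff m | n. Here 32 ∤ 31 (since 31 = 0·32 + 31 with remainder 31 ≠ 0), so F_{983^32} is not a subfield of F_{983^31}. Equivalently: if it were, the tower law would give 32 = [F_{983^32}:F_983] dividing [F_{983^31}:F_983] = 31, contradiction.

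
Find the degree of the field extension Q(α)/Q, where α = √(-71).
[Q(α):Q] = 2

[Q(α):Q] equals the degree of the minimal polynomial of α. Here α^2 = -71 and x^2 + 71 is irreducible (d = -71 is squarefree, ≠ 1, hence not a square), so deg(m_α) = 2. Thus [Q(α):Q] = 2.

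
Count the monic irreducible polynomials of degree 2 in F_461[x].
There are 106030 monic irreducible polynomials of degree 2 over F_461

Each element of F_{461^2} that lies in no proper subfield is a root of exactly one monic irreducible of degree 2 over F_461, and each such polynomial has 2 distinct roots in F_{461^2}. By Möbius inversion the count is N_461(2) = (1/2) Σ_{d|2} μ(2/d) · 461^d = (1/2)(μ(2)·461^1 + μ(1)·461^2) = 212060/2 = 106030.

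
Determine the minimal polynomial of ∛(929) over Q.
m_α(x) = x^3 - 929

α satisfies α^3 = 929, so x^3 - 929 annihilates α. By the rational root test, a rational root p/q (in lowest terms) of x^3 - 929 would satisfy p^3 = 929 q^3, forcing q = 1 and p^3 = 929; but 929 is not a perfect cube, contradiction. A monic cubic over Q with no rational root is irreducible (any nontrivial factorization would include a linear factor). Hence x^3 - 929 is the minimal polynomial of α, and in particular [Q(α):Q] = 3.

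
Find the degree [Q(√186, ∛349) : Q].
[Q(√186, ∛349) : Q] = 6

Let L = Q(√186, ∛349). Since Q(√186) ⊂ L and [Q(√186):Q] = 2, the tower law gives 2 | [L:Q]. Likewise Q(∛349) ⊂ L with [Q(∛349):Q] = 3 (because 349 is not a perfect cube), so 3 | [L:Q]. As gcd(2,3) = 1, [L:Q] is divisible by 6. Conversely L is generated over Q by √186 and ∛349, so [L:Q] ≤ 2·3 = 6. Therefore [Q(√186, ∛349) : Q] = 6.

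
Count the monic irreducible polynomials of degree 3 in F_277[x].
There are 7084552 monic irreducible polynomials of degree 3 over F_277

Each element of F_{277^3} that lies in no proper subfield is a root of exactly one monic irreducible of degree 3 over F_277, and each such polynomial has 3 distinct roots in F_{277^3}. By Möbius inversion the count is N_277(3) = (1/3) Σ_{d|3} μ(3/d) · 277^d = (1/3)(μ(3)·277^1 + μ(1)·277^3) = 21253656/3 = 7084552.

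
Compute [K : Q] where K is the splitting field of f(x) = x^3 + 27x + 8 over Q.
[K : Q] = 6

By the rational root test, any rational root of the monic integer polynomial f(x) = x^3 + 27x + 8 must be an integer dividing the constant term 8, i.e. one of ±{1, 2, 4, 8}. Evaluating: f(1) = 36, f(-1) = -20, f(2) = 70, f(-2) = -54, f(4) = 180, f(-4) = -164, f(8) = 736, f(-8) = -720; none is 0, so f has no rational root and is therefore irreducible over Q (a cubic with no linear factor over a field is irreducible). For an irreducible cubic, the Galois group is A_3 or S_3 according as the discriminant disc(f) = -4a^3 - 27b^2 = -4·(27)^3 - 27·(8)^2 = -80460 is or is not a square in Q. Here disc(f) = -80460 is not a perfect square in Q, so the Galois group of f over Q is not contained in A_3 and must be all of S_3. The splitting field has degree |S_3| = 6 over Q, so [K : Q] = 6.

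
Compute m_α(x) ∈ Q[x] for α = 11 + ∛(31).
m_α(x) = x^3 - 33x^2 + 363x - 1362

Set β = α - 11 = ∛(31), so β^3 = 31. Then (α - 11)^3 - 31 = 0, i.e. α is a root of g(x) = (x - 11)^3 - 31 = x^3 - 33x^2 + 363x - 1362. Since g(x) = h(x - 11) where h(x) = x^3 - 31, and h is irreducible over Q (because 31 is not a perfect cube, so h has no rational root, and a monic cubic with no rational root is irreducible), g is also irreducible (irreducibility is preserved under the substitution x → x - 11). Hence m_α(x) = x^3 - 33x^2 + 363x - 1362.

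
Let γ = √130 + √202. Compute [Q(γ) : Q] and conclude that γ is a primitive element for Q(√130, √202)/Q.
[Q(γ) : Q] = 4 (equivalently, Q(γ) = Q(√130, √202))

Obviously Q(γ) ⊆ Q(√130, √202), and [Q(√130, √202):Q] = 4 (since 130, 202 are distinct squarefree integers > 1 with 26260 not a perfect square). To show equality we compute the minimal polynomial of γ. From γ = √130 + √202: γ^2 = 130 + 2√(26260) + 202 = 332 + 2√(26260), so γ^2 - 332 = 2√(26260); squaring, (γ^2 - 332)^2 = 4·26260, i.e. γ^4 - 664γ^2 + 110224 - 105040 = 0, i.e. γ^4 - 664γ^2 + 5184 = 0. So γ is a root of x^4 - 664x^2 + 5184. This polynomial is irreducible over Q: it has no rational root (each ±√130 ± √202 is irrational), and any factorization into two quadratics over Q would force √(26260) ∈ Q (pairing opposite roots) or √130, √202 ∈ Q (other pairings), all impossible. Hence [Q(γ):Q] = 4 = [Q(√130, √202):Q], so Q(γ) = Q(√130, √202).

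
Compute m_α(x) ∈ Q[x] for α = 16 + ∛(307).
m_α(x) = x^3 - 48x^2 + 768x - 4403

Set β = α - 16 = ∛(307), so β^3 = 307. Then (α - 16)^3 - 307 = 0, i.e. α is a root of g(x) = (x - 16)^3 - 307 = x^3 - 48x^2 + 768x - 4403. Since g(x) = h(x - 16) where h(x) = x^3 - 307, and h is irreducible over Q (because 307 is not a perfect cube, so h has no rational root, and a monic cubic with no rational root is irreducible), g is also irreducible (irreducibility is preserved under the substitution x → x - 16). Hence m_α(x) = x^3 - 48x^2 + 768x - 4403.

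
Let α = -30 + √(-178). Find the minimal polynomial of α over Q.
m_α(x) = x^2 + 60x + 1078

From α + 30 = √(-178), squaring gives (α + 30)^2 = -178, i.e. α^2 + 60α + 900 = -178, so α^2 + 60α + 1078 = 0. The discriminant of x^2 + 60x + 1078 is (60)^2 - 4·(1078) = 3600 - 4312 = -712, and 4·(-178) is not a perfect square in Q since -178 is squarefree and ≠ 1. Hence x^2 + 60x + 1078 is irreducible over Q and is the minimal polynomial of α.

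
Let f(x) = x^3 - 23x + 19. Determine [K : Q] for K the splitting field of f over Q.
[K : Q] = 6

By the rational root test, any rational root of the monic integer polynomial f(x) = x^3 - 23x + 19 must be an integer dividing the constant term 19, i.e. one of ±{1, 19}. Evaluating: f(1) = -3, f(-1) = 41, f(19) = 6441, f(-19) = -6403; none is 0, so f has no rational root and is therefore irreducible over Q (a cubic with no linear factor over a field is irreducible). For an irreducible cubic, the Galois group is A_3 or S_3 according as the discriminant disc(f) = -4a^3 - 27b^2 = -4·(-23)^3 - 27·(19)^2 = 38921 is or is not a square in Q. Here disc(f) = 38921 is not a perfect square in Q, so the Galois group of f over Q is not contained in A_3 and must be all of S_3. The splitting field has degree |S_3| = 6 over Q, so [K : Q] = 6.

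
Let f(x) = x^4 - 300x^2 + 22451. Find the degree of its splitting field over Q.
[K : Q] = 4

Solving the quadratic in x^2: x^2 = (300 ± √(300^2 - 4·22451))/2 = (300 ± √196)/2 = (300 ± 14)/2, giving x^2 = 143 or x^2 = 157. So f(x) = (x^2 - 143)(x^2 - 157) and the roots of f are ±√143, ±√157. Hence the splitting field is K = Q(√143, √157). Since 143 and 157 are distinct squarefree integers > 1, their product 22451 is not a perfect square, so √157 ∉ Q(√143). By the tower law [K:Q] = [Q(√143,√157):Q(√143)] · [Q(√143):Q] = 2 · 2 = 4.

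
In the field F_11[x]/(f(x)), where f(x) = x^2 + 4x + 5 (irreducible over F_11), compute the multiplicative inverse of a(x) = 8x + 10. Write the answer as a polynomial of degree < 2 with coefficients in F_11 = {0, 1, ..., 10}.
a(x)^(-1) ≡ 3x (mod f(x))

Since f is irreducible over F_11, F_11[x]/(f) is a field and a(x) ≠ 0 has an inverse. Apply the extended Euclidean algorithm to f(x) and a(x) in F_11[x]: f(x) = (7x)·a(x) + (5). The last nonzero remainder is the constant 5 = gcd(f, a) in F_11. Back-substituting through the division chain expresses 5 = s(x)·a(x) + t(x)·f(x) with s(x) ≡ 4x (mod f), so (4x)·a(x) ≡ 5 (mod f). Multiplying by 5^(-1) ≡ 9 in F_11 gives a(x)^(-1) ≡ 9·(4x) ≡ 3x (mod f). Check: (8x + 10)·(3x) = 2x^2 + 8x ≡ 1 (mod x^2 + 4x + 5).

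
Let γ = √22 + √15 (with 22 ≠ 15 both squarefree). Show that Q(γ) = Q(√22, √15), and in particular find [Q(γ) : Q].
[Q(γ) : Q] = 4 (equivalently, Q(γ) = Q(√22, √15))

Obviously Q(γ) ⊆ Q(√22, √15), and [Q(√22, √15):Q] = 4 (since 22, 15 are distinct squarefree integers > 1 with 330 not a perfect square). To show equality we compute the minimal polynomial of γ. From γ = √22 + √15: γ^2 = 22 + 2√(330) + 15 = 37 + 2√(330), so γ^2 - 37 = 2√(330); squaring, (γ^2 - 37)^2 = 4·330, i.e. γ^4 - 74γ^2 + 1369 - 1320 = 0, i.e. γ^4 - 74γ^2 + 49 = 0. So γ is a root of x^4 - 74x^2 + 49. This polynomial is irreducible over Q: it has no rational root (each ±√22 ± √15 is irrational), and any factorization into two quadratics over Q would force √(330) ∈ Q (pairing opposite roots) or √22, √15 ∈ Q (other pairings), all impossible. Hence [Q(γ):Q] = 4 = [Q(√22, √15):Q], so Q(γ) = Q(√22, √15).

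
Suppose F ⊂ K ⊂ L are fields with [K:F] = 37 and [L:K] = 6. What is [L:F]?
[L:F] = 222

The tower law says that for any tower of field extensions F ⊂ K ⊂ L with finite degrees, [L:F] = [L:K] · [K:F]. Here this gives [L:F] = 6 · 37 = 222.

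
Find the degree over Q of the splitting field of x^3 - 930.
[K : Q] = 6

The roots of x^3 - 930 are ∛930, ω∛930, ω^2∛930 where ω = e^(2πi/3) is a primitive cube root of unity, so K = Q(∛930, ω). Now [Q(∛930):Q] = 3 (since 930 is not a perfect cube, x^3 - 930 is irreducible) and [Q(ω):Q] = 2. Both 2 and 3 divide [K:Q], and [K:Q] ≤ 3·2 = 6, so [K:Q] = 6. (Equivalently: Q(∛930) ⊂ R but ω ∉ R, so [K : Q(∛930)] = 2.)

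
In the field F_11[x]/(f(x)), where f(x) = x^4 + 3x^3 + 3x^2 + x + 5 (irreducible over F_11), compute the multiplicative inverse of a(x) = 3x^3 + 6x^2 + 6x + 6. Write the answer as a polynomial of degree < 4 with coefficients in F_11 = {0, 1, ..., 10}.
a(x)^(-1) ≡ 6x^3 + 5x^2 + 3x + 5 (mod f(x))

Since f is irreducible over F_11, F_11[x]/(f) is a field and a(x) ≠ 0 has an inverse. Apply the extended Euclidean algorithm to f(x) and a(x) in F_11[x]: f(x) = (4x + 4)·a(x) + (10x^2 + 8x + 3);  a(x) = (8x + 3)·(10x^2 + 8x + 3) + (2x + 8);  (10x^2 + 8x + 3) = (5x + 6)·(2x + 8) + (10). The last nonzero remainder is the constant 10 = gcd(f, a) in F_11. Back-substituting through the division chain expresses 10 = s(x)·a(x) + t(x)·f(x) with s(x) ≡ 5x^3 + 6x^2 + 8x + 6 (mod f), so (5x^3 + 6x^2 + 8x + 6)·a(x) ≡ 10 (mod f). Multiplying by 10^(-1) ≡ 10 in F_11 gives a(x)^(-1) ≡ 10·(5x^3 + 6x^2 + 8x + 6) ≡ 6x^3 + 5x^2 + 3x + 5 (mod f). Check: (3x^3 + 6x^2 + 6x + 6)·(6x^3 + 5x^2 + 3x + 5) = 7x^6 + 7x^5 + 9x^4 + x^2 + 4x + 8 ≡ 1 (mod x^4 + 3x^3 + 3x^2 + x + 5).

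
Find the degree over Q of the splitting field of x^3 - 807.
[K : Q] = 6

The roots of x^3 - 807 are ∛807, ω∛807, ω^2∛807 where ω = e^(2πi/3) is a primitive cube root of unity, so K = Q(∛807, ω). Now [Q(∛807):Q] = 3 (since 807 is not a perfect cube, x^3 - 807 is irreducible) and [Q(ω):Q] = 2. Both 2 and 3 divide [K:Q], and [K:Q] ≤ 3·2 = 6, so [K:Q] = 6. (Equivalently: Q(∛807) ⊂ R but ω ∉ R, so [K : Q(∛807)] = 2.)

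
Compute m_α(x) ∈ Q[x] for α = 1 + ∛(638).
m_α(x) = x^3 - 3x^2 + 3x - 639

Set β = α - 1 = ∛(638), so β^3 = 638. Then (α - 1)^3 - 638 = 0, i.e. α is a root of g(x) = (x - 1)^3 - 638 = x^3 - 3x^2 + 3x - 639. Since g(x) = h(x - 1) where h(x) = x^3 - 638, and h is irreducible over Q (because 638 is not a perfect cube, so h has no rational root, and a monic cubic with no rational root is irreducible), g is also irreducible (irreducibility is preserved under the substitution x → x - 1). Hence m_α(x) = x^3 - 3x^2 + 3x - 639.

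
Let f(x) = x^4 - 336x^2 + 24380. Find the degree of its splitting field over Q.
[K : Q] = 4

Solving the quadratic in x^2: x^2 = (336 ± √(336^2 - 4·24380))/2 = (336 ± √15376)/2 = (336 ± 124)/2, giving x^2 = 106 or x^2 = 230. So f(x) = (x^2 - 106)(x^2 - 230) and the roots of f are ±√106, ±√230. Hence the splitting field is K = Q(√106, √230). Since 106 and 230 are distinct squarefree integers > 1, their product 24380 is not a perfect square, so √230 ∉ Q(√106). By the tower law [K:Q] = [Q(√106,√230):Q(√106)] · [Q(√106):Q] = 2 · 2 = 4.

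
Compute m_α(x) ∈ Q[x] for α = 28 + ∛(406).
m_α(x) = x^3 - 84x^2 + 2352x - 22358

Set β = α - 28 = ∛(406), so β^3 = 406. Then (α - 28)^3 - 406 = 0, i.e. α is a root of g(x) = (x - 28)^3 - 406 = x^3 - 84x^2 + 2352x - 22358. Since g(x) = h(x - 28) where h(x) = x^3 - 406, and h is irreducible over Q (because 406 is not a perfect cube, so h has no rational root, and a monic cubic with no rational root is irreducible), g is also irreducible (irreducibility is preserved under the substitution x → x - 28). Hence m_α(x) = x^3 - 84x^2 + 2352x - 22358.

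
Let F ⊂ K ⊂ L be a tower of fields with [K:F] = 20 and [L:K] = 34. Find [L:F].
[L:F] = 680

The tower law says that for any tower of field extensions F ⊂ K ⊂ L with finite degrees, [L:F] = [L:K] · [K:F]. Here this gives [L:F] = 34 · 20 = 680.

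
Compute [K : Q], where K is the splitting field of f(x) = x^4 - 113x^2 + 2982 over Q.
[K : Q] = 4

Solving the quadratic in x^2: x^2 = (113 ± √(113^2 - 4·2982))/2 = (113 ± √841)/2 = (113 ± 29)/2, giving x^2 = 42 or x^2 = 71. So f(x) = (x^2 - 42)(x^2 - 71) and the roots of f are ±√42, ±√71. Hence the splitting field is K = Q(√42, √71). Since 42 and 71 are distinct squarefree integers > 1, their product 2982 is not a perfect square, so √71 ∉ Q(√42). By the tower law [K:Q] = [Q(√42,√71):Q(√42)] · [Q(√42):Q] = 2 · 2 = 4.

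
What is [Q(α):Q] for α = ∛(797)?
[Q(α):Q] = 3

The minimal polynomial of α is x^3 - 797, irreducible over Q since 797 is not a perfect cube (so x^3 - 797 has no rational root). Hence [Q(α):Q] = deg(m_α) = 3.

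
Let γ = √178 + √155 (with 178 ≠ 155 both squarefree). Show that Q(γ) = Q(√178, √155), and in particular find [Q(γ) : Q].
[Q(γ) : Q] = 4 (equivalently, Q(γ) = Q(√178, √155))

Obviously Q(γ) ⊆ Q(√178, √155), and [Q(√178, √155):Q] = 4 (since 178, 155 are distinct squarefree integers > 1 with 27590 not a perfect square). To show equality we compute the minimal polynomial of γ. From γ = √178 + √155: γ^2 = 178 + 2√(27590) + 155 = 333 + 2√(27590), so γ^2 - 333 = 2√(27590); squaring, (γ^2 - 333)^2 = 4·27590, i.e. γ^4 - 666γ^2 + 110889 - 110360 = 0, i.e. γ^4 - 666γ^2 + 529 = 0. So γ is a root of x^4 - 666x^2 + 529. This polynomial is irreducible over Q: it has no rational root (each ±√178 ± √155 is irrational), and any factorization into two quadratics over Q would force √(27590) ∈ Q (pairing opposite roots) or √178, √155 ∈ Q (other pairings), all impossible. Hence [Q(γ):Q] = 4 = [Q(√178, √155):Q], so Q(γ) = Q(√178, √155).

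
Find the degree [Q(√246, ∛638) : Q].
[Q(√246, ∛638) : Q] = 6

Let L = Q(√246, ∛638). Since Q(√246) ⊂ L and [Q(√246):Q] = 2, the tower law gives 2 | [L:Q]. Likewise Q(∛638) ⊂ L with [Q(∛638):Q] = 3 (because 638 is not a perfect cube), so 3 | [L:Q]. As gcd(2,3) = 1, [L:Q] is divisible by 6. Conversely L is generated over Q by √246 and ∛638, so [L:Q] ≤ 2·3 = 6. Therefore [Q(√246, ∛638) : Q] = 6.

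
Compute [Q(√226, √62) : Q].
[Q(√226, √62) : Q] = 4

[Q(√226):Q] = 2 (min poly x^2 - 226, irreducible since 226 is squarefree > 1). For the top step, suppose √62 ∈ Q(√226), say √62 = c + d√226 with c, d ∈ Q. Squaring: 62 = c^2 + 226d^2 + 2cd√226. Since √226 ∉ Q this forces 2cd = 0. If d = 0 then √62 = c ∈ Q, contradicting 62 squarefree > 1. If c = 0 then 62 = 226d^2, so 226·62 = (226d)^2 is a perfect square in Q — but 226·62 = 14012 is not a perfect square (since 226 and 62 are distinct squarefree integers). Contradiction. Hence √62 ∉ Q(√226), so x^2 - 62 stays irreducible over Q(√226) and [Q(√226, √62) : Q(√226)] = 2. By the tower law, [Q(√226, √62) : Q] = 2 · 2 = 4.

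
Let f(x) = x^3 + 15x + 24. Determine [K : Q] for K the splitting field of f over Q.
[K : Q] = 6

By the rational root test, any rational root of the monic integer polynomial f(x) = x^3 + 15x + 24 must be an integer dividing the constant term 24, i.e. one of ±{1, 2, 3, 4, 6, 8, 12, 24}. Evaluating: f(1) = 40, f(-1) = 8, f(2) = 62, f(-2) = -14, f(3) = 96, f(-3) = -48, f(4) = 148, f(-4) = -100, f(6) = 330, f(-6) = -282, f(8) = 656, f(-8) = -608, f(12) = 1932, f(-12) = -1884, f(24) = 14208, f(-24) = -14160; none is 0, so f has no rational root and is therefore irreducible over Q (a cubic with no linear factor over a field is irreducible). For an irreducible cubic, the Galois group is A_3 or S_3 according as the discriminant disc(f) = -4a^3 - 27b^2 = -4·(15)^3 - 27·(24)^2 = -29052 is or is not a square in Q. Here disc(f) = -29052 is not a perfect square in Q, so the Galois group of f over Q is not contained in A_3 and must be all of S_3. The splitting field has degree |S_3| = 6 over Q, so [K : Q] = 6.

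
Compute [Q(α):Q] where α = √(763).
[Q(α):Q] = 2

[Q(α):Q] equals the degree of the minimal polynomial of α. Here α^2 = 763 and x^2 - 763 is irreducible (d = 763 is squarefree, ≠ 1, hence not a square), so deg(m_α) = 2. Thus [Q(α):Q] = 2.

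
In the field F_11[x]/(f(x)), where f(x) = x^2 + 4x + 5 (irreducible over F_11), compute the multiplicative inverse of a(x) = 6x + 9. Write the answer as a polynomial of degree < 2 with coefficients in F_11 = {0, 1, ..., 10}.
a(x)^(-1) ≡ 5x + 7 (mod f(x))

Since f is irreducible over F_11, F_11[x]/(f) is a field and a(x) ≠ 0 has an inverse. Apply the extended Euclidean algorithm to f(x) and a(x) in F_11[x]: f(x) = (2x + 5)·a(x) + (4). The last nonzero remainder is the constant 4 = gcd(f, a) in F_11. Back-substituting through the division chain expresses 4 = s(x)·a(x) + t(x)·f(x) with s(x) ≡ 9x + 6 (mod f), so (9x + 6)·a(x) ≡ 4 (mod f). Multiplying by 4^(-1) ≡ 3 in F_11 gives a(x)^(-1) ≡ 3·(9x + 6) ≡ 5x + 7 (mod f). Check: (6x + 9)·(5x + 7) = 8x^2 + 10x + 8 ≡ 1 (mod x^2 + 4x + 5).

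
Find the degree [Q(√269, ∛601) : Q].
[Q(√269, ∛601) : Q] = 6

Let L = Q(√269, ∛601). Since Q(√269) ⊂ L and [Q(√269):Q] = 2, the tower law gives 2 | [L:Q]. Likewise Q(∛601) ⊂ L with [Q(∛601):Q] = 3 (because 601 is not a perfect cube), so 3 | [L:Q]. As gcd(2,3) = 1, [L:Q] is divisible by 6. Conversely L is generated over Q by √269 and ∛601, so [L:Q] ≤ 2·3 = 6. Therefore [Q(√269, ∛601) : Q] = 6.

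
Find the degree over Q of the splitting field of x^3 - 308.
[K : Q] = 6

The roots of x^3 - 308 are ∛308, ω∛308, ω^2∛308 where ω = e^(2πi/3) is a primitive cube root of unity, so K = Q(∛308, ω). Now [Q(∛308):Q] = 3 (since 308 is not a perfect cube, x^3 - 308 is irreducible) and [Q(ω):Q] = 2. Both 2 and 3 divide [K:Q], and [K:Q] ≤ 3·2 = 6, so [K:Q] = 6. (Equivalently: Q(∛308) ⊂ R but ω ∉ R, so [K : Q(∛308)] = 2.)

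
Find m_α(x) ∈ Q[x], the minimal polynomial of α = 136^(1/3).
m_α(x) = x^3 - 136

α satisfies α^3 = 136, so x^3 - 136 annihilates α. By the rational root test, a rational root p/q (in lowest terms) of x^3 - 136 would satisfy p^3 = 136 q^3, forcing q = 1 and p^3 = 136; but 136 is not a perfect cube, contradiction. A monic cubic over Q with no rational root is irreducible (any nontrivial factorization would include a linear factor). Hence x^3 - 136 is the minimal polynomial of α, and in particular [Q(α):Q] = 3.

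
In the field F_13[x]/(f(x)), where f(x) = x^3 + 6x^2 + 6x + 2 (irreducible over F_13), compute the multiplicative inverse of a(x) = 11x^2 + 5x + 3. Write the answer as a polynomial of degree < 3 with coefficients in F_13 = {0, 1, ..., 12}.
a(x)^(-1) ≡ 7x^2 + 8x + 4 (mod f(x))

Since f is irreducible over F_13, F_13[x]/(f) is a field and a(x) ≠ 0 has an inverse. Apply the extended Euclidean algorithm to f(x) and a(x) in F_13[x]: f(x) = (6x + 12)·a(x) + (6x + 5);  a(x) = (4x + 4)·(6x + 5) + (9). The last nonzero remainder is the constant 9 = gcd(f, a) in F_13. Back-substituting through the division chain expresses 9 = s(x)·a(x) + t(x)·f(x) with s(x) ≡ 11x^2 + 7x + 10 (mod f), so (11x^2 + 7x + 10)·a(x) ≡ 9 (mod f). Multiplying by 9^(-1) ≡ 3 in F_13 gives a(x)^(-1) ≡ 3·(11x^2 + 7x + 10) ≡ 7x^2 + 8x + 4 (mod f). Check: (11x^2 + 5x + 3)·(7x^2 + 8x + 4) = 12x^4 + 6x^3 + x^2 + 5x + 12 ≡ 1 (mod x^3 + 6x^2 + 6x + 2).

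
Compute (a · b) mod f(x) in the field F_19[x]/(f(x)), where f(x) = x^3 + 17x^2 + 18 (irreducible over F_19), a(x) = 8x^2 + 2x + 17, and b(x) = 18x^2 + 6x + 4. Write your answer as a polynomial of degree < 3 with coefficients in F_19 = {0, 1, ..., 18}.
a · b ≡ 11x^2 + 7x + 3 (mod f(x))

Multiply in F_19[x]: a(x)·b(x) = (8x^2 + 2x + 17)·(18x^2 + 6x + 4) = 11x^4 + 8x^3 + 8x^2 + 15x + 11. This has degree ≥ 3, so divide by f(x) over F_19: 11x^4 + 8x^3 + 8x^2 + 15x + 11 = (11x + 11)·(x^3 + 17x^2 + 18) + (11x^2 + 7x + 3). Hence a·b ≡ 11x^2 + 7x + 3 (mod f). (F_19[x]/(f) is a field with 19^3 = 6859 elements since f is irreducible of degree 3.)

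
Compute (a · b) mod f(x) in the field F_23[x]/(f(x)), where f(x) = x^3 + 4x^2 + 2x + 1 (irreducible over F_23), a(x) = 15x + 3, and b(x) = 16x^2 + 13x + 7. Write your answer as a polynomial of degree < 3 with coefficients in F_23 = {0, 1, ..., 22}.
a · b ≡ 19x^2 + 9x + 11 (mod f(x))

Multiply in F_23[x]: a(x)·b(x) = (15x + 3)·(16x^2 + 13x + 7) = 10x^3 + 13x^2 + 6x + 21. This has degree ≥ 3, so divide by f(x) over F_23: 10x^3 + 13x^2 + 6x + 21 = (10)·(x^3 + 4x^2 + 2x + 1) + (19x^2 + 9x + 11). Hence a·b ≡ 19x^2 + 9x + 11 (mod f). (F_23[x]/(f) is a field with 23^3 = 12167 elements since f is irreducible of degree 3.)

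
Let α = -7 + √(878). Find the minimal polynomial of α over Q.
m_α(x) = x^2 + 14x - 829

From α + 7 = √(878), squaring gives (α + 7)^2 = 878, i.e. α^2 + 14α + 49 = 878, so α^2 + 14α - 829 = 0. The discriminant of x^2 + 14x - 829 is (14)^2 - 4·(-829) = 196 + 3316 = 3512, and 4·(878) is not a perfect square in Q since 878 is squarefree and ≠ 1. Hence x^2 + 14x - 829 is irreducible over Q and is the minimal polynomial of α.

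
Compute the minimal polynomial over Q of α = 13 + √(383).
m_α(x) = x^2 - 26x - 214

From α - 13 = √(383), squaring gives (α - 13)^2 = 383, i.e. α^2 - 26α + 169 = 383, so α^2 - 26α - 214 = 0. The discriminant of x^2 - 26x - 214 is (-26)^2 - 4·(-214) = 676 + 856 = 1532, and 4·(383) is not a perfect square in Q since 383 is squarefree and ≠ 1. Hence x^2 - 26x - 214 is irreducible over Q and is the minimal polynomial of α.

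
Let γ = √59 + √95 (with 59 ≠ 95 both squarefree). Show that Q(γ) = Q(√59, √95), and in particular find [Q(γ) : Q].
[Q(γ) : Q] = 4 (equivalently, Q(γ) = Q(√59, √95))

Obviously Q(γ) ⊆ Q(√59, √95), and [Q(√59, √95):Q] = 4 (since 59, 95 are distinct squarefree integers > 1 with 5605 not a perfect square). To show equality we compute the minimal polynomial of γ. From γ = √59 + √95: γ^2 = 59 + 2√(5605) + 95 = 154 + 2√(5605), so γ^2 - 154 = 2√(5605); squaring, (γ^2 - 154)^2 = 4·5605, i.e. γ^4 - 308γ^2 + 23716 - 22420 = 0, i.e. γ^4 - 308γ^2 + 1296 = 0. So γ is a root of x^4 - 308x^2 + 1296. This polynomial is irreducible over Q: it has no rational root (each ±√59 ± √95 is irrational), and any factorization into two quadratics over Q would force √(5605) ∈ Q (pairing opposite roots) or √59, √95 ∈ Q (other pairings), all impossible. Hence [Q(γ):Q] = 4 = [Q(√59, √95):Q], so Q(γ) = Q(√59, √95).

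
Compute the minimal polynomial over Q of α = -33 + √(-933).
m_α(x) = x^2 + 66x + 2022

From α + 33 = √(-933), squaring gives (α + 33)^2 = -933, i.e. α^2 + 66α + 1089 = -933, so α^2 + 66α + 2022 = 0. The discriminant of x^2 + 66x + 2022 is (66)^2 - 4·(2022) = 4356 - 8088 = -3732, and 4·(-933) is not a perfect square in Q since -933 is squarefree and ≠ 1. Hence x^2 + 66x + 2022 is irreducible over Q and is the minimal polynomial of α.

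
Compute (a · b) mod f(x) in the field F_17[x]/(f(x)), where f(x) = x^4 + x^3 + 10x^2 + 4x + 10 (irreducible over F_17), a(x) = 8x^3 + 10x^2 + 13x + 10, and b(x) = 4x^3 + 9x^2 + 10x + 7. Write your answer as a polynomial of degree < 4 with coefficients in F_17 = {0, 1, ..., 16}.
a · b ≡ 5x^3 + 2x^2 + x + 14 (mod f(x))

Multiply in F_17[x]: a(x)·b(x) = (8x^3 + 10x^2 + 13x + 10)·(4x^3 + 9x^2 + 10x + 7) = 15x^6 + 10x^5 + x^4 + 7x^3 + x^2 + 4x + 2. This has degree ≥ 4, so divide by f(x) over F_17: 15x^6 + 10x^5 + x^4 + 7x^3 + x^2 + 4x + 2 = (15x^2 + 12x + 9)·(x^4 + x^3 + 10x^2 + 4x + 10) + (5x^3 + 2x^2 + x + 14). Hence a·b ≡ 5x^3 + 2x^2 + x + 14 (mod f). (F_17[x]/(f) is a field with 17^4 = 83521 elements since f is irreducible of degree 4.)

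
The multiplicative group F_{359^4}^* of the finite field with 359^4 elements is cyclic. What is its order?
|F_{359^4}^*| = 16610312160

F_{359^4} has 359^4 = 16610312161 elements; its multiplicative group consists of all nonzero elements, so |F_{359^4}^*| = 16610312161 - 1 = 16610312160. (It is cyclic since any finite subgroup of the multiplicative group of a field is cyclic.)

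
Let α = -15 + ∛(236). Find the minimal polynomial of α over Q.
m_α(x) = x^3 + 45x^2 + 675x + 3139

Set β = α + 15 = ∛(236), so β^3 = 236. Then (α + 15)^3 - 236 = 0, i.e. α is a root of g(x) = (x + 15)^3 - 236 = x^3 + 45x^2 + 675x + 3139. Since g(x) = h(x + 15) where h(x) = x^3 - 236, and h is irreducible over Q (because 236 is not a perfect cube, so h has no rational root, and a monic cubic with no rational root is irreducible), g is also irreducible (irreducibility is preserved under the substitution x → x + 15). Hence m_α(x) = x^3 + 45x^2 + 675x + 3139.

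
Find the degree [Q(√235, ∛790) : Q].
[Q(√235, ∛790) : Q] = 6

Let L = Q(√235, ∛790). Since Q(√235) ⊂ L and [Q(√235):Q] = 2, the tower law gives 2 | [L:Q]. Likewise Q(∛790) ⊂ L with [Q(∛790):Q] = 3 (because 790 is not a perfect cube), so 3 | [L:Q]. As gcd(2,3) = 1, [L:Q] is divisible by 6. Conversely L is generated over Q by √235 and ∛790, so [L:Q] ≤ 2·3 = 6. Therefore [Q(√235, ∛790) : Q] = 6.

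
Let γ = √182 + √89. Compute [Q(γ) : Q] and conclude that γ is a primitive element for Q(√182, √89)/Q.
[Q(γ) : Q] = 4 (equivalently, Q(γ) = Q(√182, √89))

Obviously Q(γ) ⊆ Q(√182, √89), and [Q(√182, √89):Q] = 4 (since 182, 89 are distinct squarefree integers > 1 with 16198 not a perfect square). To show equality we compute the minimal polynomial of γ. From γ = √182 + √89: γ^2 = 182 + 2√(16198) + 89 = 271 + 2√(16198), so γ^2 - 271 = 2√(16198); squaring, (γ^2 - 271)^2 = 4·16198, i.e. γ^4 - 542γ^2 + 73441 - 64792 = 0, i.e. γ^4 - 542γ^2 + 8649 = 0. So γ is a root of x^4 - 542x^2 + 8649. This polynomial is irreducible over Q: it has no rational root (each ±√182 ± √89 is irrational), and any factorization into two quadratics over Q would force √(16198) ∈ Q (pairing opposite roots) or √182, √89 ∈ Q (other pairings), all impossible. Hence [Q(γ):Q] = 4 = [Q(√182, √89):Q], so Q(γ) = Q(√182, √89).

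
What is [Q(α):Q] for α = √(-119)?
[Q(α):Q] = 2

[Q(α):Q] equals the degree of the minimal polynomial of α. Here α^2 = -119 and x^2 + 119 is irreducible (d = -119 is squarefree, ≠ 1, hence not a square), so deg(m_α) = 2. Thus [Q(α):Q] = 2.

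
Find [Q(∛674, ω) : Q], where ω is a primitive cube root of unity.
[Q(∛674, ω) : Q] = 6

[Q(∛674):Q] = 3 (min poly x^3 - 674, irreducible since 674 is not a perfect cube). [Q(ω):Q] = 2 (min poly x^2 + x + 1). Since Q(∛674) ⊂ R and ω ∉ R, we have ω ∉ Q(∛674), so x^2 + x + 1 remains irreducible over Q(∛674) and [Q(∛674, ω) : Q(∛674)] = 2. By the tower law, [Q(∛674, ω) : Q] = 3 · 2 = 6. (In fact Q(∛674, ω) is the splitting field of x^3 - 674 over Q.)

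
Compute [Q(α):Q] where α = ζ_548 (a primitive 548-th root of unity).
[Q(α):Q] = 272

The minimal polynomial of ζ_548 over Q is the 548-th cyclotomic polynomial Φ_548(x), which is irreducible over Q and has degree φ(548) = 272. Hence [Q(α):Q] = φ(548) = 272.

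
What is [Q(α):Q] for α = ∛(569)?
[Q(α):Q] = 3

The minimal polynomial of α is x^3 - 569, irreducible over Q since 569 is not a perfect cube (so x^3 - 569 has no rational root). Hence [Q(α):Q] = deg(m_α) = 3.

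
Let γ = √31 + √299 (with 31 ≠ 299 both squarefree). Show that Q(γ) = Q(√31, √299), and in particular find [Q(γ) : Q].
[Q(γ) : Q] = 4 (equivalently, Q(γ) = Q(√31, √299))

Obviously Q(γ) ⊆ Q(√31, √299), and [Q(√31, √299):Q] = 4 (since 31, 299 are distinct squarefree integers > 1 with 9269 not a perfect square). To show equality we compute the minimal polynomial of γ. From γ = √31 + √299: γ^2 = 31 + 2√(9269) + 299 = 330 + 2√(9269), so γ^2 - 330 = 2√(9269); squaring, (γ^2 - 330)^2 = 4·9269, i.e. γ^4 - 660γ^2 + 108900 - 37076 = 0, i.e. γ^4 - 660γ^2 + 71824 = 0. So γ is a root of x^4 - 660x^2 + 71824. This polynomial is irreducible over Q: it has no rational root (each ±√31 ± √299 is irrational), and any factorization into two quadratics over Q would force √(9269) ∈ Q (pairing opposite roots) or √31, √299 ∈ Q (other pairings), all impossible. Hence [Q(γ):Q] = 4 = [Q(√31, √299):Q], so Q(γ) = Q(√31, √299).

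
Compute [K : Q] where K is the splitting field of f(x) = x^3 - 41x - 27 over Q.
[K : Q] = 6

By the rational root test, any rational root of the monic integer polynomial f(x) = x^3 - 41x - 27 must be an integer dividing the constant term -27, i.e. one of ±{1, 3, 9, 27}. Evaluating: f(1) = -67, f(-1) = 13, f(3) = -123, f(-3) = 69, f(9) = 333, f(-9) = -387, f(27) = 18549, f(-27) = -18603; none is 0, so f has no rational root and is therefore irreducible over Q (a cubic with no linear factor over a field is irreducible). For an irreducible cubic, the Galois group is A_3 or S_3 according as the discriminant disc(f) = -4a^3 - 27b^2 = -4·(-41)^3 - 27·(-27)^2 = 256001 is or is not a square in Q. Here disc(f) = 256001 is not a perfect square in Q, so the Galois group of f over Q is not contained in A_3 and must be all of S_3. The splitting field has degree |S_3| = 6 over Q, so [K : Q] = 6.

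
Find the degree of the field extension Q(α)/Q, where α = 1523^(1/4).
[Q(α):Q] = 4

α is a root of x^4 - 1523. By Eisenstein's criterion at the prime p = 1523 (which divides the constant term 1523 but p^2 = 2319529 does not, since 1523 is squarefree), x^4 - 1523 is irreducible over Q. Hence [Q(α):Q] = 4.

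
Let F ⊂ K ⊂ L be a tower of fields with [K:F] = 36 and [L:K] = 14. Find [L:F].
[L:F] = 504

The tower law says that for any tower of field extensions F ⊂ K ⊂ L with finite degrees, [L:F] = [L:K] · [K:F]. Here this gives [L:F] = 14 · 36 = 504.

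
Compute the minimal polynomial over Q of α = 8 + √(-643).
m_α(x) = x^2 - 16x + 707

From α - 8 = √(-643), squaring gives (α - 8)^2 = -643, i.e. α^2 - 16α + 64 = -643, so α^2 - 16α + 707 = 0. The discriminant of x^2 - 16x + 707 is (-16)^2 - 4·(707) = 256 - 2828 = -2572, and 4·(-643) is not a perfect square in Q since -643 is squarefree and ≠ 1. Hence x^2 - 16x + 707 is irreducible over Q and is the minimal polynomial of α.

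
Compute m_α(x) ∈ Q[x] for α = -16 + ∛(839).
m_α(x) = x^3 + 48x^2 + 768x + 3257

Set β = α + 16 = ∛(839), so β^3 = 839. Then (α + 16)^3 - 839 = 0, i.e. α is a root of g(x) = (x + 16)^3 - 839 = x^3 + 48x^2 + 768x + 3257. Since g(x) = h(x + 16) where h(x) = x^3 - 839, and h is irreducible over Q (because 839 is not a perfect cube, so h has no rational root, and a monic cubic with no rational root is irreducible), g is also irreducible (irreducibility is preserved under the substitution x → x + 16). Hence m_α(x) = x^3 + 48x^2 + 768x + 3257.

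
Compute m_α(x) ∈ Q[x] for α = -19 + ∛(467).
m_α(x) = x^3 + 57x^2 + 1083x + 6392

Set β = α + 19 = ∛(467), so β^3 = 467. Then (α + 19)^3 - 467 = 0, i.e. α is a root of g(x) = (x + 19)^3 - 467 = x^3 + 57x^2 + 1083x + 6392. Since g(x) = h(x + 19) where h(x) = x^3 - 467, and h is irreducible over Q (because 467 is not a perfect cube, so h has no rational root, and a monic cubic with no rational root is irreducible), g is also irreducible (irreducibility is preserved under the substitution x → x + 19). Hence m_α(x) = x^3 + 57x^2 + 1083x + 6392.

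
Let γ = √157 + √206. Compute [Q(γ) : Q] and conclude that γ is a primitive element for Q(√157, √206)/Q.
[Q(γ) : Q] = 4 (equivalently, Q(γ) = Q(√157, √206))

Obviously Q(γ) ⊆ Q(√157, √206), and [Q(√157, √206):Q] = 4 (since 157, 206 are distinct squarefree integers > 1 with 32342 not a perfect square). To show equality we compute the minimal polynomial of γ. From γ = √157 + √206: γ^2 = 157 + 2√(32342) + 206 = 363 + 2√(32342), so γ^2 - 363 = 2√(32342); squaring, (γ^2 - 363)^2 = 4·32342, i.e. γ^4 - 726γ^2 + 131769 - 129368 = 0, i.e. γ^4 - 726γ^2 + 2401 = 0. So γ is a root of x^4 - 726x^2 + 2401. This polynomial is irreducible over Q: it has no rational root (each ±√157 ± √206 is irrational), and any factorization into two quadratics over Q would force √(32342) ∈ Q (pairing opposite roots) or √157, √206 ∈ Q (other pairings), all impossible. Hence [Q(γ):Q] = 4 = [Q(√157, √206):Q], so Q(γ) = Q(√157, √206).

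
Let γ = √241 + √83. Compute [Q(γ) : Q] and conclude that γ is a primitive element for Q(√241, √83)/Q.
[Q(γ) : Q] = 4 (equivalently, Q(γ) = Q(√241, √83))

Obviously Q(γ) ⊆ Q(√241, √83), and [Q(√241, √83):Q] = 4 (since 241, 83 are distinct squarefree integers > 1 with 20003 not a perfect square). To show equality we compute the minimal polynomial of γ. From γ = √241 + √83: γ^2 = 241 + 2√(20003) + 83 = 324 + 2√(20003), so γ^2 - 324 = 2√(20003); squaring, (γ^2 - 324)^2 = 4·20003, i.e. γ^4 - 648γ^2 + 104976 - 80012 = 0, i.e. γ^4 - 648γ^2 + 24964 = 0. So γ is a root of x^4 - 648x^2 + 24964. This polynomial is irreducible over Q: it has no rational root (each ±√241 ± √83 is irrational), and any factorization into two quadratics over Q would force √(20003) ∈ Q (pairing opposite roots) or √241, √83 ∈ Q (other pairings), all impossible. Hence [Q(γ):Q] = 4 = [Q(√241, √83):Q], so Q(γ) = Q(√241, √83).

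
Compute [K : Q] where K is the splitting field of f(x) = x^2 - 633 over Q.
[K : Q] = 2

f(x) = x^2 - 633 factors as (x - √633)(x + √633). The splitting field is K = Q(√633). Since 633 is squarefree and > 1, it is not a perfect square, so x^2 - 633 is irreducible over Q and [Q(√633) : Q] = 2. Hence [K : Q] = 2.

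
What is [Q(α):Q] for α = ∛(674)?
[Q(α):Q] = 3

The minimal polynomial of α is x^3 - 674, irreducible over Q since 674 is not a perfect cube (so x^3 - 674 has no rational root). Hence [Q(α):Q] = deg(m_α) = 3.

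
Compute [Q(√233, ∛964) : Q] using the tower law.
[Q(√233, ∛964) : Q] = 6

Let L = Q(√233, ∛964). Since Q(√233) ⊂ L and [Q(√233):Q] = 2, the tower law gives 2 | [L:Q]. Likewise Q(∛964) ⊂ L with [Q(∛964):Q] = 3 (because 964 is not a perfect cube), so 3 | [L:Q]. As gcd(2,3) = 1, [L:Q] is divisible by 6. Conversely L is generated over Q by √233 and ∛964, so [L:Q] ≤ 2·3 = 6. Therefore [Q(√233, ∛964) : Q] = 6.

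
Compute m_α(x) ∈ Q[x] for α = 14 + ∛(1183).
m_α(x) = x^3 - 42x^2 + 588x - 3927

Set β = α - 14 = ∛(1183), so β^3 = 1183. Then (α - 14)^3 - 1183 = 0, i.e. α is a root of g(x) = (x - 14)^3 - 1183 = x^3 - 42x^2 + 588x - 3927. Since g(x) = h(x - 14) where h(x) = x^3 - 1183, and h is irreducible over Q (because 1183 is not a perfect cube, so h has no rational root, and a monic cubic with no rational root is irreducible), g is also irreducible (irreducibility is preserved under the substitution x → x - 14). Hence m_α(x) = x^3 - 42x^2 + 588x - 3927.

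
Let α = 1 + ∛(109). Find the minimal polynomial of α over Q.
m_α(x) = x^3 - 3x^2 + 3x - 110

Set β = α - 1 = ∛(109), so β^3 = 109. Then (α - 1)^3 - 109 = 0, i.e. α is a root of g(x) = (x - 1)^3 - 109 = x^3 - 3x^2 + 3x - 110. Since g(x) = h(x - 1) where h(x) = x^3 - 109, and h is irreducible over Q (because 109 is not a perfect cube, so h has no rational root, and a monic cubic with no rational root is irreducible), g is also irreducible (irreducibility is preserved under the substitution x → x - 1). Hence m_α(x) = x^3 - 3x^2 + 3x - 110.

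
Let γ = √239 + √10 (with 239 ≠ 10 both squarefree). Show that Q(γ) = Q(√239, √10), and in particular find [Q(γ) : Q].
[Q(γ) : Q] = 4 (equivalently, Q(γ) = Q(√239, √10))

Obviously Q(γ) ⊆ Q(√239, √10), and [Q(√239, √10):Q] = 4 (since 239, 10 are distinct squarefree integers > 1 with 2390 not a perfect square). To show equality we compute the minimal polynomial of γ. From γ = √239 + √10: γ^2 = 239 + 2√(2390) + 10 = 249 + 2√(2390), so γ^2 - 249 = 2√(2390); squaring, (γ^2 - 249)^2 = 4·2390, i.e. γ^4 - 498γ^2 + 62001 - 9560 = 0, i.e. γ^4 - 498γ^2 + 52441 = 0. So γ is a root of x^4 - 498x^2 + 52441. This polynomial is irreducible over Q: it has no rational root (each ±√239 ± √10 is irrational), and any factorization into two quadratics over Q would force √(2390) ∈ Q (pairing opposite roots) or √239, √10 ∈ Q (other pairings), all impossible. Hence [Q(γ):Q] = 4 = [Q(√239, √10):Q], so Q(γ) = Q(√239, √10).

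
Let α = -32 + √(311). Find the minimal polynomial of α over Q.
m_α(x) = x^2 + 64x + 713

From α + 32 = √(311), squaring gives (α + 32)^2 = 311, i.e. α^2 + 64α + 1024 = 311, so α^2 + 64α + 713 = 0. The discriminant of x^2 + 64x + 713 is (64)^2 - 4·(713) = 4096 - 2852 = 1244, and 4·(311) is not a perfect square in Q since 311 is squarefree and ≠ 1. Hence x^2 + 64x + 713 is irreducible over Q and is the minimal polynomial of α.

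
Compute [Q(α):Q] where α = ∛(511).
[Q(α):Q] = 3

The minimal polynomial of α is x^3 - 511, irreducible over Q since 511 is not a perfect cube (so x^3 - 511 has no rational root). Hence [Q(α):Q] = deg(m_α) = 3.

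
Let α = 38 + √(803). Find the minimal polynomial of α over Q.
m_α(x) = x^2 - 76x + 641

From α - 38 = √(803), squaring gives (α - 38)^2 = 803, i.e. α^2 - 76α + 1444 = 803, so α^2 - 76α + 641 = 0. The discriminant of x^2 - 76x + 641 is (-76)^2 - 4·(641) = 5776 - 2564 = 3212, and 4·(803) is not a perfect square in Q since 803 is squarefree and ≠ 1. Hence x^2 - 76x + 641 is irreducible over Q and is the minimal polynomial of α.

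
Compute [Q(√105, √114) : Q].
[Q(√105, √114) : Q] = 4

[Q(√105):Q] = 2 (min poly x^2 - 105, irreducible since 105 is squarefree > 1). For the top step, suppose √114 ∈ Q(√105), say √114 = c + d√105 with c, d ∈ Q. Squaring: 114 = c^2 + 105d^2 + 2cd√105. Since √105 ∉ Q this forces 2cd = 0. If d = 0 then √114 = c ∈ Q, contradicting 114 squarefree > 1. If c = 0 then 114 = 105d^2, so 105·114 = (105d)^2 is a perfect square in Q — but 105·114 = 11970 is not a perfect square (since 105 and 114 are distinct squarefree integers). Contradiction. Hence √114 ∉ Q(√105), so x^2 - 114 stays irreducible over Q(√105) and [Q(√105, √114) : Q(√105)] = 2. By the tower law, [Q(√105, √114) : Q] = 2 · 2 = 4.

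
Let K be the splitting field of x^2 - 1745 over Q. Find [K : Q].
[K : Q] = 2

f(x) = x^2 - 1745 factors as (x - √1745)(x + √1745). The splitting field is K = Q(√1745). Since 1745 is squarefree and > 1, it is not a perfect square, so x^2 - 1745 is irreducible over Q and [Q(√1745) : Q] = 2. Hence [K : Q] = 2.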